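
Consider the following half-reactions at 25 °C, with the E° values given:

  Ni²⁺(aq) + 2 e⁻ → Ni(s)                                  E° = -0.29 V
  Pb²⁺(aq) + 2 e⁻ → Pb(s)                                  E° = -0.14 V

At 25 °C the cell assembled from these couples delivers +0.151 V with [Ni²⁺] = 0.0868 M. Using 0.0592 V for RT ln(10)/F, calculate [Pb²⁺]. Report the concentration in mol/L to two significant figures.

Pb²⁺/Pb is the cathode, Ni²⁺/Ni the anode: E°cell = +0.15 V, n = 2.
Overall reaction: Pb²⁺(aq) + Ni(s) → Pb(s) + Ni²⁺(aq); Q = [Ni²⁺]^1/[Pb²⁺]^1.
From E = E° − (0.0592/n) log Q: log Q = (E° − E)·n/0.0592 = (+0.15 − (+0.151))·2/0.0592 = -0.0338.
So 1·log[Pb²⁺] = 1·log(0.0868) − log Q = -1.0615 − (-0.0338) = -1.0277; [Pb²⁺] = 10^(-1.0277) ≈ 0.094 M.

0.094 M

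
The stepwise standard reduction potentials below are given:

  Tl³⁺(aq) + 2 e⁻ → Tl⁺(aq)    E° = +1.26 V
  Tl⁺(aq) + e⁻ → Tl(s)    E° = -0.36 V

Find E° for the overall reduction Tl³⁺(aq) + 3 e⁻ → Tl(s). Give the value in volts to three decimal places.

Since ΔG° = −nFE° is additive over sequential reductions, n₃E°₃ = n₁E°₁ + n₂E°₂.
E°₃ = (2×+1.26 + 1×-0.36) / 3 = (+2.160) / 3 = +0.720 V.

+0.720 V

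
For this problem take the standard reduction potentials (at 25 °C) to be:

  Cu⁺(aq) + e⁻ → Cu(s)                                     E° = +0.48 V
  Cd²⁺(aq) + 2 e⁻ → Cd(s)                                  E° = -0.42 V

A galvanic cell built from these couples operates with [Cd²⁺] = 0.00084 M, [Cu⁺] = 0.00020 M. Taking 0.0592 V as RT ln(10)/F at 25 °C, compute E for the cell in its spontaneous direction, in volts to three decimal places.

Cu⁺/Cu is the cathode (higher E°), Cd²⁺/Cd the anode: E°cell = +0.48 − (-0.42) = +0.90 V, n = 2.
Overall: 2 Cu⁺(aq) + Cd(s) → 2 Cu(s) + Cd²⁺(aq)
Q = [Cd²⁺] / ([Cu⁺]^2); log Q = 4.322.
E = E° − (0.0592/n) log Q = +0.90 − (0.0592/2)(4.322) = +0.772 V.

+0.772 V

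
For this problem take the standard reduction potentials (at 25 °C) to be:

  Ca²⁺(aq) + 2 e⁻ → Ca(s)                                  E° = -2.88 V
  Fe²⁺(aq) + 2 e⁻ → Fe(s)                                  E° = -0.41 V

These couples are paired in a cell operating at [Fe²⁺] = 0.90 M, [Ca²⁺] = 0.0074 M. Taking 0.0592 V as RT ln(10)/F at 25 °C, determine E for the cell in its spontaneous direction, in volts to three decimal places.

+2.532 V

Fe²⁺/Fe is the cathode (higher E°), Ca²⁺/Ca the anode: E°cell = -0.41 − (-2.88) = +2.47 V, n = 2.
Overall: Fe²⁺(aq) + Ca(s) → Fe(s) + Ca²⁺(aq)
Q = [Ca²⁺] / ([Fe²⁺]); log Q = -2.085.
E = E° − (0.0592/n) log Q = +2.47 − (0.0592/2)(-2.085) = +2.532 V.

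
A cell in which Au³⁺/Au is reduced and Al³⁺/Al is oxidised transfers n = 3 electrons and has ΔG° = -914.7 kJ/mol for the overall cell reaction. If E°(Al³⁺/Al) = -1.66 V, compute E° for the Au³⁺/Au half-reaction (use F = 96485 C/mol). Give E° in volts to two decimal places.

+1.50 V

E°cell = −ΔG°/(nF) = −(-914.7×10³)/((3)(96485)) = +3.160 V.
Since Au³⁺/Au is the cathode and Al³⁺/Al the anode, E°cell = E°(Au³⁺/Au) − E°(Al³⁺/Al).
So E°(Au³⁺/Au) = E°cell + E°(Al³⁺/Al) = +3.160 + (-1.66) = +1.50 V.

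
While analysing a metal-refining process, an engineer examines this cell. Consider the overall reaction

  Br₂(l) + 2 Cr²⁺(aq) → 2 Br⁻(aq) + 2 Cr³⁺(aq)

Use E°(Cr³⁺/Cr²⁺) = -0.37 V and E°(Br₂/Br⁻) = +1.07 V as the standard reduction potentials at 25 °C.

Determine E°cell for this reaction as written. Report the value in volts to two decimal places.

The Br₂/Br⁻ couple has the higher reduction potential, so it is the cathode; Cr³⁺/Cr²⁺ is oxidised at the anode.
E°cell = E°(cathode) − E°(anode) = (+1.07) − (-0.37) = +1.44 V.
Since E°cell > 0, the reaction is spontaneous under standard conditions.

+1.44 V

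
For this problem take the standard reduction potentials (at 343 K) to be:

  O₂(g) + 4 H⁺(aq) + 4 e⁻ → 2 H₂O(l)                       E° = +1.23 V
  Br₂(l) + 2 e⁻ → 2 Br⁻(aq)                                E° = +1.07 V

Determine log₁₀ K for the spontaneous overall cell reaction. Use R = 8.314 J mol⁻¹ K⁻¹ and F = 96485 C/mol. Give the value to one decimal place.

9.4

Cathode: O₂/H₂O; anode: Br₂/Br⁻. E°cell = (+1.23) − (+1.07) = +0.16 V, with n = 4.
ΔG° = −nFE° = −RT ln K, so ln K = nFE°/(RT) = (4)(96485)(+0.16) / ((8.314)(343)) = 21.654.
log₁₀ K = 21.654 / ln 10 = 9.4.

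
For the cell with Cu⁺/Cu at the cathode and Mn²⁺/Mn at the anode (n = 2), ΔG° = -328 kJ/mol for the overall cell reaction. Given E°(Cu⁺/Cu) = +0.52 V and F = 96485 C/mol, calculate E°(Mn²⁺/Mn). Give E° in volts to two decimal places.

E°cell = −ΔG°/(nF) = −(-328×10³)/((2)(96485)) = +1.700 V.
Since Cu⁺/Cu is the cathode and Mn²⁺/Mn the anode, E°cell = E°(Cu⁺/Cu) − E°(Mn²⁺/Mn).
So E°(Mn²⁺/Mn) = E°(Cu⁺/Cu) − E°cell = (+0.52) − (+1.700) = -1.18 V.

-1.18 V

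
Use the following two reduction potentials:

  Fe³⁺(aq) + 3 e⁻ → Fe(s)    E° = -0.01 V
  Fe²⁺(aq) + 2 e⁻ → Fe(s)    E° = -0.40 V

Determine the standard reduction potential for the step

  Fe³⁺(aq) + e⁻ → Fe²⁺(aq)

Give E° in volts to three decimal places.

Sequential free energies add, so n₃E°₃ = n₁E°₁ + n₂E°₂.
With n₃ = 3, and the known step contributing 2×(-0.40) V, the unknown satisfies 1·E° = 3×(-0.01) − 2×(-0.40) = +0.770.
E° = +0.770 / 1 = +0.770 V.

+0.770 V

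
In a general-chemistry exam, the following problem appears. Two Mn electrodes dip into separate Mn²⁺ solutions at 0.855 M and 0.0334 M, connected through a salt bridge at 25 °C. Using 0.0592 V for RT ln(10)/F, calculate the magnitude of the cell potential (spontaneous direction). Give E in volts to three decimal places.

For a concentration cell E°cell = 0. The 0.855 M side is the cathode (reduction is favoured where [Mn²⁺] is higher).
With n = 2, E = −(0.0592/2) log([Mn²⁺]ₐₙ/[Mn²⁺]꜀ₐₜ) = −(0.0592/2) log(0.0334/0.855) = −(0.0592/2)(-1.408) = +0.042 V.

+0.042 V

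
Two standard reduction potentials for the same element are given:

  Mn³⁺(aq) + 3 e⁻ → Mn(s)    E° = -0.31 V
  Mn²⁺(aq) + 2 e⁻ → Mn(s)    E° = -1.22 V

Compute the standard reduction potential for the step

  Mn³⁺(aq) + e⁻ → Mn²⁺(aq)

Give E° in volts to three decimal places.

Sequential free energies add, so n₃E°₃ = n₁E°₁ + n₂E°₂.
With n₃ = 3, and the known step contributing 2×(-1.22) V, the unknown satisfies 1·E° = 3×(-0.31) − 2×(-1.22) = +1.510.
E° = +1.510 / 1 = +1.510 V.

+1.510 V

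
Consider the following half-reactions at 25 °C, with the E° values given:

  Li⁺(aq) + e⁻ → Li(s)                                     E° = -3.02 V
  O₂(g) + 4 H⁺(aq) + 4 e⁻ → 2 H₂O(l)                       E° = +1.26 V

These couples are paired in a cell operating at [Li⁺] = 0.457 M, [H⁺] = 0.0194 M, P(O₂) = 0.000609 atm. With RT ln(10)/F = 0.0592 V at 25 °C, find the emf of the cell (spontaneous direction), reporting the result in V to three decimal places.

O₂/H₂O is the cathode (higher E°), Li⁺/Li the anode: E°cell = +1.26 − (-3.02) = +4.28 V, n = 4.
Overall: O₂(g) + 4 H⁺(aq) + 4 Li(s) → 2 H₂O(l) + 4 Li⁺(aq)
Q = [Li⁺]^4 / (P(O₂)·[H⁺]^4); log Q = 8.704.
E = E° − (0.0592/n) log Q = +4.28 − (0.0592/4)(8.704) = +4.151 V.

+4.151 V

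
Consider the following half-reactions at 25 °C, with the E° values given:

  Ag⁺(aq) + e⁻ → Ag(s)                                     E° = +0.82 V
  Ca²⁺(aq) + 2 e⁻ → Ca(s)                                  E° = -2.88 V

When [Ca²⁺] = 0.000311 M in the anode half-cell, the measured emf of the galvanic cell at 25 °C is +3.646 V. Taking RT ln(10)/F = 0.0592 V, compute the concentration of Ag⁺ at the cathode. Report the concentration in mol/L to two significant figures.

0.0022 M

Ag⁺/Ag is the cathode, Ca²⁺/Ca the anode: E°cell = +3.70 V, n = 2.
Overall reaction: 2 Ag⁺(aq) + Ca(s) → 2 Ag(s) + Ca²⁺(aq); Q = [Ca²⁺]^1/[Ag⁺]^2.
From E = E° − (0.0592/n) log Q: log Q = (E° − E)·n/0.0592 = (+3.70 − (+3.646))·2/0.0592 = 1.8243.
So 2·log[Ag⁺] = 1·log(0.000311) − log Q = -3.5072 − (1.8243) = -5.3315; log[Ag⁺] = -5.3315 / 2 = -2.6658; [Ag⁺] = 10^(-2.6658) ≈ 0.0022 M.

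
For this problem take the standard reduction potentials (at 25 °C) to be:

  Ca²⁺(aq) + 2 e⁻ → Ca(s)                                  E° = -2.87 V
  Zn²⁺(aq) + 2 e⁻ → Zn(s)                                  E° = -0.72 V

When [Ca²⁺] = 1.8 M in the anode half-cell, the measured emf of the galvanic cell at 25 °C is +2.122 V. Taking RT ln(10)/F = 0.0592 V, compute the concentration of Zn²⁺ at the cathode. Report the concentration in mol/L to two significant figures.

Zn²⁺/Zn is the cathode, Ca²⁺/Ca the anode: E°cell = +2.15 V, n = 2.
Overall reaction: Zn²⁺(aq) + Ca(s) → Zn(s) + Ca²⁺(aq); Q = [Ca²⁺]^1/[Zn²⁺]^1.
From E = E° − (0.0592/n) log Q: log Q = (E° − E)·n/0.0592 = (+2.15 − (+2.122))·2/0.0592 = 0.9459.
So 1·log[Zn²⁺] = 1·log(1.8) − log Q = 0.2553 − (0.9459) = -0.6906; [Zn²⁺] = 10^(-0.6906) ≈ 0.20 M.

0.20 M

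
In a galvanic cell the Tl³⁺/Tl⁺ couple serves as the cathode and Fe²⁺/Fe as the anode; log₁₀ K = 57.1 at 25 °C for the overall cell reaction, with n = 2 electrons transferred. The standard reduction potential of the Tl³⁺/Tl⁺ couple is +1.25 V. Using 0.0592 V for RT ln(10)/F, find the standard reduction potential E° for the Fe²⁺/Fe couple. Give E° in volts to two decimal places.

-0.44 V

E°cell = (0.0592/n)·log K = (0.0592/2)(57.1) = +1.690 V.
Since Tl³⁺/Tl⁺ is the cathode and Fe²⁺/Fe the anode, E°cell = E°(Tl³⁺/Tl⁺) − E°(Fe²⁺/Fe).
So E°(Fe²⁺/Fe) = E°(Tl³⁺/Tl⁺) − E°cell = (+1.25) − (+1.690) = -0.44 V.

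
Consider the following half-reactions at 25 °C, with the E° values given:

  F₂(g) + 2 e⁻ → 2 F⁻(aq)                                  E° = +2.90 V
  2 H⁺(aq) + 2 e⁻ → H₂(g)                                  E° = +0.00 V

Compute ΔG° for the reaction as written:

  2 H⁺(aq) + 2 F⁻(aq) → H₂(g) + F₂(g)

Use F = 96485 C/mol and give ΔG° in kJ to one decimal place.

+559.6 kJ

As written, H⁺/H₂ is reduced (cathode) and F₂/F⁻ is oxidised (anode), so E°cell = (+0.00) − (+2.90) = -2.90 V.
Balancing electrons gives n = 2.
ΔG° = −nFE° = −(2)(96485)(-2.90) = 559,613 J = +559.6 kJ.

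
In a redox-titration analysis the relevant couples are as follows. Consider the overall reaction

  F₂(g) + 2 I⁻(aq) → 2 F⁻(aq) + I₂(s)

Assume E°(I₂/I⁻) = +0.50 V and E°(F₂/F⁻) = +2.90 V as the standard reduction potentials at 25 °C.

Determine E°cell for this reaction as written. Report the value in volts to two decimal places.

+2.40 V

The F₂/F⁻ couple has the higher reduction potential, so it is the cathode; I₂/I⁻ is oxidised at the anode.
E°cell = E°(cathode) − E°(anode) = (+2.90) − (+0.50) = +2.40 V.
Since E°cell > 0, the reaction is spontaneous under standard conditions.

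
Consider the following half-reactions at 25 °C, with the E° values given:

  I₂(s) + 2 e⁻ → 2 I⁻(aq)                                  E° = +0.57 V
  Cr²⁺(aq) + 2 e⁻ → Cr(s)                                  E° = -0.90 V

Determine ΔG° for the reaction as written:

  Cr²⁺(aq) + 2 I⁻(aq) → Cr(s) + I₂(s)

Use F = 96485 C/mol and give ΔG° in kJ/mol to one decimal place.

As written, Cr²⁺/Cr is reduced (cathode) and I₂/I⁻ is oxidised (anode), so E°cell = (-0.90) − (+0.57) = -1.47 V.
Balancing electrons gives n = 2.
ΔG° = −nFE° = −(2)(96485)(-1.47) = 283,666 J = +283.7 kJ/mol.

+283.7 kJ/mol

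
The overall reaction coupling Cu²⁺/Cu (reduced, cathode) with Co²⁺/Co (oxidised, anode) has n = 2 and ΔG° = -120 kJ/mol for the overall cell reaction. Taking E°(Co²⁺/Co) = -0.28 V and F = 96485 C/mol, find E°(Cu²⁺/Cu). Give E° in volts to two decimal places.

E°cell = −ΔG°/(nF) = −(-120×10³)/((2)(96485)) = +0.622 V.
Since Cu²⁺/Cu is the cathode and Co²⁺/Co the anode, E°cell = E°(Cu²⁺/Cu) − E°(Co²⁺/Co).
So E°(Cu²⁺/Cu) = E°cell + E°(Co²⁺/Co) = +0.622 + (-0.28) = +0.34 V.

+0.34 V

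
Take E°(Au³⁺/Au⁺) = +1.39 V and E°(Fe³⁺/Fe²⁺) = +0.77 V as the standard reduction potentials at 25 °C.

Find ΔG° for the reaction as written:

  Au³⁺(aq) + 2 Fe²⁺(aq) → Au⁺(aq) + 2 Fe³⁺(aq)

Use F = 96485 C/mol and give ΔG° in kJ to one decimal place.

-119.6 kJ

As written, Au³⁺/Au⁺ is reduced (cathode) and Fe³⁺/Fe²⁺ is oxidised (anode), so E°cell = (+1.39) − (+0.77) = +0.62 V.
Balancing electrons gives n = 2.
ΔG° = −nFE° = −(2)(96485)(+0.62) = -119,641 J = -119.6 kJ.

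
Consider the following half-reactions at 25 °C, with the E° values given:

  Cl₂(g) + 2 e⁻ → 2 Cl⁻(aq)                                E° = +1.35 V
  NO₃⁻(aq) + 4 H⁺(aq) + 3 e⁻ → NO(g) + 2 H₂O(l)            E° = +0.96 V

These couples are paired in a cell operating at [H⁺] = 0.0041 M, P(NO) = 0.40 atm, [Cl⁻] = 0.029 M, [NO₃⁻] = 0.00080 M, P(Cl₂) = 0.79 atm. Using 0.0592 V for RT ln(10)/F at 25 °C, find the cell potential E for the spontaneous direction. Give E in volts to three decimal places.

+0.720 V

Cl₂/Cl⁻ is the cathode (higher E°), NO₃⁻/NO the anode: E°cell = +1.35 − (+0.96) = +0.39 V, n = 6.
Overall: 3 Cl₂(g) + 2 NO(g) + 4 H₂O(l) → 6 Cl⁻(aq) + 2 NO₃⁻(aq) + 8 H⁺(aq)
Q = [Cl⁻]^6·[NO₃⁻]^2·[H⁺]^8 / (P(Cl₂)^3·P(NO)^2); log Q = -33.414.
E = E° − (0.0592/n) log Q = +0.39 − (0.0592/6)(-33.414) = +0.720 V.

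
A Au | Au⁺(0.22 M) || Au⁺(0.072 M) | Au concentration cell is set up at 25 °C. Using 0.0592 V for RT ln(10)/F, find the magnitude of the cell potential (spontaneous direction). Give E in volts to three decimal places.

For a concentration cell E°cell = 0. The 0.22 M side is the cathode (reduction is favoured where [Au⁺] is higher).
With n = 1, E = −(0.0592/1) log([Au⁺]ₐₙ/[Au⁺]꜀ₐₜ) = −(0.0592/1) log(0.072/0.22) = −(0.0592/1)(-0.485) = +0.029 V.

+0.029 V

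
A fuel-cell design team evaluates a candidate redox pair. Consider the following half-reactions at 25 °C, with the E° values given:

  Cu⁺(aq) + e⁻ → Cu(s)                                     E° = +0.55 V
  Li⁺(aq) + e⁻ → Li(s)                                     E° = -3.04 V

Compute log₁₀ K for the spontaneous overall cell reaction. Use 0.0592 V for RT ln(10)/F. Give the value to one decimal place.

60.6

Cathode: Cu⁺/Cu; anode: Li⁺/Li. E°cell = +3.59 V, n = 1.
log K = nE°cell / 0.0592 = (1)(+3.59) / 0.0592 = 60.6.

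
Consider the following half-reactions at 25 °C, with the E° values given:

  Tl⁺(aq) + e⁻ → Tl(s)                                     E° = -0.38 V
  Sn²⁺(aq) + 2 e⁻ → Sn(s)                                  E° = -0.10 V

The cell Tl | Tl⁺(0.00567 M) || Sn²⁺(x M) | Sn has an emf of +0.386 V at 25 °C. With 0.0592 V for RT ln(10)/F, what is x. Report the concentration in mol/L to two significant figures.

Sn²⁺/Sn is the cathode, Tl⁺/Tl the anode: E°cell = +0.28 V, n = 2.
Overall reaction: Sn²⁺(aq) + 2 Tl(s) → Sn(s) + 2 Tl⁺(aq); Q = [Tl⁺]^2/[Sn²⁺]^1.
From E = E° − (0.0592/n) log Q: log Q = (E° − E)·n/0.0592 = (+0.28 − (+0.386))·2/0.0592 = -3.5811.
So 1·log[Sn²⁺] = 2·log(0.00567) − log Q = -4.4928 − (-3.5811) = -0.9117; [Sn²⁺] = 10^(-0.9117) ≈ 0.12 M.

0.12 M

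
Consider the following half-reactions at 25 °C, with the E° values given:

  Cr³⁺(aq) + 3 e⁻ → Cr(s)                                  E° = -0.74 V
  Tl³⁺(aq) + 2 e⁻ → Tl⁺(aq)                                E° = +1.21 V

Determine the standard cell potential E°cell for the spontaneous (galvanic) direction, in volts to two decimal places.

The Tl³⁺/Tl⁺ couple has the higher reduction potential, so it is the cathode; Cr³⁺/Cr is oxidised at the anode.
E°cell = E°(cathode) − E°(anode) = (+1.21) − (-0.74) = +1.95 V.

+1.95 V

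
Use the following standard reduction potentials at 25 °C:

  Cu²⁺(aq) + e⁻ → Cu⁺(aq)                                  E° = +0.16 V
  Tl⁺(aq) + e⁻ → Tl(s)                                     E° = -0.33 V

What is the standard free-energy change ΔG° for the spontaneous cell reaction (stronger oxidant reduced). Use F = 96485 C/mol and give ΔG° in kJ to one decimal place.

Cu²⁺/Cu⁺ (E° = +0.16 V) is the cathode; Tl⁺/Tl (E° = -0.33 V) is the anode, so E°cell = +0.49 V.
Balancing electrons gives n = 1 (lcm of 1 and 1).
ΔG° = −nFE° = −(1)(96485)(+0.49) = -47,278 J = -47.3 kJ.

-47.3 kJ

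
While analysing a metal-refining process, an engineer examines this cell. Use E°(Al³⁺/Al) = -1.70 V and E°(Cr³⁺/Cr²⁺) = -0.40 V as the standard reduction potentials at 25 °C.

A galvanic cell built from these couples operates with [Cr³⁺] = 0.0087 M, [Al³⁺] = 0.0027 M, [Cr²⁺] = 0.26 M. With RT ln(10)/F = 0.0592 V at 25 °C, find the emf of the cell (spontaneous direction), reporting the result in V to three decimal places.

Cr³⁺/Cr²⁺ is the cathode (higher E°), Al³⁺/Al the anode: E°cell = -0.40 − (-1.70) = +1.30 V, n = 3.
Overall: 3 Cr³⁺(aq) + Al(s) → 3 Cr²⁺(aq) + Al³⁺(aq)
Q = [Cr²⁺]^3·[Al³⁺] / ([Cr³⁺]^3); log Q = 1.858.
E = E° − (0.0592/n) log Q = +1.30 − (0.0592/3)(1.858) = +1.263 V.

+1.263 V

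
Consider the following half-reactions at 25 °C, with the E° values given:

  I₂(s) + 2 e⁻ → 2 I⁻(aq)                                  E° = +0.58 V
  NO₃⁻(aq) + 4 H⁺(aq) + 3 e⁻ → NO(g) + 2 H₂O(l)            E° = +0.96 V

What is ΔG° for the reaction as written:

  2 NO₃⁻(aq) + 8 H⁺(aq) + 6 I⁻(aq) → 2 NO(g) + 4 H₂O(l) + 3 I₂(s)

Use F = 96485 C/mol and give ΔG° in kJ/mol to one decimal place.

As written, NO₃⁻/NO is reduced (cathode) and I₂/I⁻ is oxidised (anode), so E°cell = (+0.96) − (+0.58) = +0.38 V.
Balancing electrons gives n = 6.
ΔG° = −nFE° = −(6)(96485)(+0.38) = -219,986 J = -220.0 kJ/mol.

-220.0 kJ/mol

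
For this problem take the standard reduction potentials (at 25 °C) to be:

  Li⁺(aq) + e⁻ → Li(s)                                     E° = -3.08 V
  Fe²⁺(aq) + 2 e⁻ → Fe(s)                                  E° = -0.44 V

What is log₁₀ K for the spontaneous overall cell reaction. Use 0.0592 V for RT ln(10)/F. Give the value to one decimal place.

89.2

Cathode: Fe²⁺/Fe; anode: Li⁺/Li. E°cell = +2.64 V, n = 2.
log K = nE°cell / 0.0592 = (2)(+2.64) / 0.0592 = 89.2.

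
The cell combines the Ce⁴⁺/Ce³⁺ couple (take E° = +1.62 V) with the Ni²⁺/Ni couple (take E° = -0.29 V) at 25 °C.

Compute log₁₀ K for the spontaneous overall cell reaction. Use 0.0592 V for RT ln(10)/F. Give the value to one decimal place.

Cathode: Ce⁴⁺/Ce³⁺; anode: Ni²⁺/Ni. E°cell = +1.91 V, n = 2.
log K = nE°cell / 0.0592 = (2)(+1.91) / 0.0592 = 64.5.

64.5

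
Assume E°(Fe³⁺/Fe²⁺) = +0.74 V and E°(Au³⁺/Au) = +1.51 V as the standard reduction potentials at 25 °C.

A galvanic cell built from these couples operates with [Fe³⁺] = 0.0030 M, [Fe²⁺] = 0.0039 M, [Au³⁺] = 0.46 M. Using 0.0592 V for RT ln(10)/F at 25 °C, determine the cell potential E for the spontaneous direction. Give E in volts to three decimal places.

+0.770 V

Au³⁺/Au is the cathode (higher E°), Fe³⁺/Fe²⁺ the anode: E°cell = +1.51 − (+0.74) = +0.77 V, n = 3.
Overall: Au³⁺(aq) + 3 Fe²⁺(aq) → Au(s) + 3 Fe³⁺(aq)
Q = [Fe³⁺]^3 / ([Au³⁺]·[Fe²⁺]^3); log Q = -0.005.
E = E° − (0.0592/n) log Q = +0.77 − (0.0592/3)(-0.005) = +0.770 V.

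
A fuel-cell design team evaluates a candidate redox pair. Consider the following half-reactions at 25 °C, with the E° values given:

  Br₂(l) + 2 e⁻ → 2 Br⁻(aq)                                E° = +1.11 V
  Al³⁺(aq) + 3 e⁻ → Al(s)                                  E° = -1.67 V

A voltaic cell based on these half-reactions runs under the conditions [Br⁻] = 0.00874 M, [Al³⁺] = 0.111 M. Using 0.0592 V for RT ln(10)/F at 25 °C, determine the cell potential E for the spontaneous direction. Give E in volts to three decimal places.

+2.921 V

Br₂/Br⁻ is the cathode (higher E°), Al³⁺/Al the anode: E°cell = +1.11 − (-1.67) = +2.78 V, n = 6.
Overall: 3 Br₂(l) + 2 Al(s) → 6 Br⁻(aq) + 2 Al³⁺(aq)
Q = [Br⁻]^6·[Al³⁺]^2; log Q = -14.260.
E = E° − (0.0592/n) log Q = +2.78 − (0.0592/6)(-14.260) = +2.921 V.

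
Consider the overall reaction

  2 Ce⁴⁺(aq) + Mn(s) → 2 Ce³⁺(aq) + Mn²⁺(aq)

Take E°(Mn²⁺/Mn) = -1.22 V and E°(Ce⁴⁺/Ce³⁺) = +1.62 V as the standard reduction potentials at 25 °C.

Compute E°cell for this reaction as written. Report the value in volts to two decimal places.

The Ce⁴⁺/Ce³⁺ couple has the higher reduction potential, so it is the cathode; Mn²⁺/Mn is oxidised at the anode.
E°cell = E°(cathode) − E°(anode) = (+1.62) − (-1.22) = +2.84 V.
Since E°cell > 0, the reaction is spontaneous under standard conditions.

+2.84 V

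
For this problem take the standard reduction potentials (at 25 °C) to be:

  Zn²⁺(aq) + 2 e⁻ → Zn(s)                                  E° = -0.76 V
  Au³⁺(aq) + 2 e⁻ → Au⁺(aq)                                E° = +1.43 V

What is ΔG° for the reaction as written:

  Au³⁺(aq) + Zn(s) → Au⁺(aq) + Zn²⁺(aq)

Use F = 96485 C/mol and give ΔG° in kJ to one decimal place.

-422.6 kJ

As written, Au³⁺/Au⁺ is reduced (cathode) and Zn²⁺/Zn is oxidised (anode), so E°cell = (+1.43) − (-0.76) = +2.19 V.
Balancing electrons gives n = 2.
ΔG° = −nFE° = −(2)(96485)(+2.19) = -422,604 J = -422.6 kJ.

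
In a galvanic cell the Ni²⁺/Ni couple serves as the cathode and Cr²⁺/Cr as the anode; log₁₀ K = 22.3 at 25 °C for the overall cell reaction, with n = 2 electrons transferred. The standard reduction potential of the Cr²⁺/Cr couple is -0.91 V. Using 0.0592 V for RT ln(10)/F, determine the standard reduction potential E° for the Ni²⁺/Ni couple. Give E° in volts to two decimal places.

E°cell = (0.0592/n)·log K = (0.0592/2)(22.3) = +0.660 V.
Since Ni²⁺/Ni is the cathode and Cr²⁺/Cr the anode, E°cell = E°(Ni²⁺/Ni) − E°(Cr²⁺/Cr).
So E°(Ni²⁺/Ni) = E°cell + E°(Cr²⁺/Cr) = +0.660 + (-0.91) = -0.25 V.

-0.25 V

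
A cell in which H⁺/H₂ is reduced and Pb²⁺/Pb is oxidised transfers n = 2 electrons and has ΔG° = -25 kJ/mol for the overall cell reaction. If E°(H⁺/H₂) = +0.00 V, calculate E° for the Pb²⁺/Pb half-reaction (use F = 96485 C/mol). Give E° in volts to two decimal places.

-0.13 V

E°cell = −ΔG°/(nF) = −(-25×10³)/((2)(96485)) = +0.130 V.
Since H⁺/H₂ is the cathode and Pb²⁺/Pb the anode, E°cell = E°(H⁺/H₂) − E°(Pb²⁺/Pb).
So E°(Pb²⁺/Pb) = E°(H⁺/H₂) − E°cell = (+0.00) − (+0.130) = -0.13 V.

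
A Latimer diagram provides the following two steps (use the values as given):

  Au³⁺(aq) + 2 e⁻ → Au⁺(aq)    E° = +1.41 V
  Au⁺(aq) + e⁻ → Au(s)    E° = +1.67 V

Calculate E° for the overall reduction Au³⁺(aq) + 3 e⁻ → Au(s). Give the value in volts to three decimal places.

Standard free energies of sequential steps add: ΔG°₃ = ΔG°₁ + ΔG°₂, so n₃E°₃ = n₁E°₁ + n₂E°₂.
E°₃ = (2×+1.41 + 1×+1.67) / 3 = (+4.490) / 3 = +1.497 V.

+1.497 V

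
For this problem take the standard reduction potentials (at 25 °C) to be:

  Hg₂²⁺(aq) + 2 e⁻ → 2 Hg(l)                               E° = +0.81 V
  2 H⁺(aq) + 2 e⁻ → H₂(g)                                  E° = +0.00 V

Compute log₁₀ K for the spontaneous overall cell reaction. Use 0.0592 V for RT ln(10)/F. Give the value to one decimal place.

Cathode: Hg₂²⁺/Hg; anode: H⁺/H₂. E°cell = +0.81 V, n = 2.
log K = nE°cell / 0.0592 = (2)(+0.81) / 0.0592 = 27.4.

27.4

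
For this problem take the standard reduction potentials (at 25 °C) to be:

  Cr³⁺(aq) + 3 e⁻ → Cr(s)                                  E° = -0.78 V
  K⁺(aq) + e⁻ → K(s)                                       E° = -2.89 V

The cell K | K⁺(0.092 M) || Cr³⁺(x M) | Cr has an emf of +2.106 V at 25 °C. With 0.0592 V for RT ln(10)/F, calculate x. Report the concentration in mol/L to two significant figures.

Cr³⁺/Cr is the cathode, K⁺/K the anode: E°cell = +2.11 V, n = 3.
Overall reaction: Cr³⁺(aq) + 3 K(s) → Cr(s) + 3 K⁺(aq); Q = [K⁺]^3/[Cr³⁺]^1.
From E = E° − (0.0592/n) log Q: log Q = (E° − E)·n/0.0592 = (+2.11 − (+2.106))·3/0.0592 = 0.2027.
So 1·log[Cr³⁺] = 3·log(0.092) − log Q = -3.1086 − (0.2027) = -3.3113; [Cr³⁺] = 10^(-3.3113) ≈ 0.00049 M.

0.00049 M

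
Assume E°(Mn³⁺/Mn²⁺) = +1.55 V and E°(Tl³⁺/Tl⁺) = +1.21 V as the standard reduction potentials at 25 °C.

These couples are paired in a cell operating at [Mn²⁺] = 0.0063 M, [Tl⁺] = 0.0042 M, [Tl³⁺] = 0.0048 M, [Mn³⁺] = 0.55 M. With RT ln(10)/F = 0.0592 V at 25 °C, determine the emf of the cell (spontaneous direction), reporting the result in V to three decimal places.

Mn³⁺/Mn²⁺ is the cathode (higher E°), Tl³⁺/Tl⁺ the anode: E°cell = +1.55 − (+1.21) = +0.34 V, n = 2.
Overall: 2 Mn³⁺(aq) + Tl⁺(aq) → 2 Mn²⁺(aq) + Tl³⁺(aq)
Q = [Mn²⁺]^2·[Tl³⁺] / ([Mn³⁺]^2·[Tl⁺]); log Q = -3.824.
E = E° − (0.0592/n) log Q = +0.34 − (0.0592/2)(-3.824) = +0.453 V.

+0.453 V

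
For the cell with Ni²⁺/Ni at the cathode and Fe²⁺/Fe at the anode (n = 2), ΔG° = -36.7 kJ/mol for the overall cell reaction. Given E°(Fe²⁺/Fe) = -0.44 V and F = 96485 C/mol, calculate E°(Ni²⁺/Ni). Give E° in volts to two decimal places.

-0.25 V

E°cell = −ΔG°/(nF) = −(-36.7×10³)/((2)(96485)) = +0.190 V.
Since Ni²⁺/Ni is the cathode and Fe²⁺/Fe the anode, E°cell = E°(Ni²⁺/Ni) − E°(Fe²⁺/Fe).
So E°(Ni²⁺/Ni) = E°cell + E°(Fe²⁺/Fe) = +0.190 + (-0.44) = -0.25 V.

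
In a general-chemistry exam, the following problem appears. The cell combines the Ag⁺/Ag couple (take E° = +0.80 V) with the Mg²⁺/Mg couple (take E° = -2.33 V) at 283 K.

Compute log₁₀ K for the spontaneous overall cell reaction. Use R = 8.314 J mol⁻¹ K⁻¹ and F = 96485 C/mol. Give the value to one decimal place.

Cathode: Ag⁺/Ag; anode: Mg²⁺/Mg. E°cell = (+0.80) − (-2.33) = +3.13 V, with n = 2.
ΔG° = −nFE° = −RT ln K, so ln K = nFE°/(RT) = (2)(96485)(+3.13) / ((8.314)(283)) = 256.707.
log₁₀ K = 256.707 / ln 10 = 111.5.

111.5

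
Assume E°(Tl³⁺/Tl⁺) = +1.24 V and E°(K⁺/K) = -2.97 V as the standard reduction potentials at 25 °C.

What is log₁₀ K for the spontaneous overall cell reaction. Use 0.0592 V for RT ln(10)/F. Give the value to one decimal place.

142.2

Cathode: Tl³⁺/Tl⁺; anode: K⁺/K. E°cell = +4.21 V, n = 2.
log K = nE°cell / 0.0592 = (2)(+4.21) / 0.0592 = 142.2.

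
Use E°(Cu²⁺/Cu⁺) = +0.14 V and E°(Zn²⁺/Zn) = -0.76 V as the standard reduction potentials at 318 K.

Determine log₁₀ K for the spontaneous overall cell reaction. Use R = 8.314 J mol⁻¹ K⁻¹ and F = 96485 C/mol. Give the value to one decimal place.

28.5

Cathode: Cu²⁺/Cu⁺; anode: Zn²⁺/Zn. E°cell = (+0.14) − (-0.76) = +0.90 V, with n = 2.
ΔG° = −nFE° = −RT ln K, so ln K = nFE°/(RT) = (2)(96485)(+0.90) / ((8.314)(318)) = 65.689.
log₁₀ K = 65.689 / ln 10 = 28.5.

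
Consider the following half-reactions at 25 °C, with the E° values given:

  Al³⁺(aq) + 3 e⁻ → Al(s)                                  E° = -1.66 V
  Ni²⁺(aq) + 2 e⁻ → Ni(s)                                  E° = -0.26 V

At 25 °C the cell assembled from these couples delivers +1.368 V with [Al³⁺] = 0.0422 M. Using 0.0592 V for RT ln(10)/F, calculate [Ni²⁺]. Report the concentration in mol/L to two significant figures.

0.010 M

Ni²⁺/Ni is the cathode, Al³⁺/Al the anode: E°cell = +1.40 V, n = 6.
Overall reaction: 3 Ni²⁺(aq) + 2 Al(s) → 3 Ni(s) + 2 Al³⁺(aq); Q = [Al³⁺]^2/[Ni²⁺]^3.
From E = E° − (0.0592/n) log Q: log Q = (E° − E)·n/0.0592 = (+1.40 − (+1.368))·6/0.0592 = 3.2432.
So 3·log[Ni²⁺] = 2·log(0.0422) − log Q = -2.7494 − (3.2432) = -5.9926; log[Ni²⁺] = -5.9926 / 3 = -1.9975; [Ni²⁺] = 10^(-1.9975) ≈ 0.010 M.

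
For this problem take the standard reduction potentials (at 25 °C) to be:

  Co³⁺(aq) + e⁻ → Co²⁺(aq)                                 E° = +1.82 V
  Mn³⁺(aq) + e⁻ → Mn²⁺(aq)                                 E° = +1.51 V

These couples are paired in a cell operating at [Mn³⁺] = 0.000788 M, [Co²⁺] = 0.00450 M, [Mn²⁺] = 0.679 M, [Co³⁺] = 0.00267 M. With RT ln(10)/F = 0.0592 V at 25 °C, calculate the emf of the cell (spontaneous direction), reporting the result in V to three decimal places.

+0.470 V

Co³⁺/Co²⁺ is the cathode (higher E°), Mn³⁺/Mn²⁺ the anode: E°cell = +1.82 − (+1.51) = +0.31 V, n = 1.
Overall: Co³⁺(aq) + Mn²⁺(aq) → Co²⁺(aq) + Mn³⁺(aq)
Q = [Co²⁺]·[Mn³⁺] / ([Co³⁺]·[Mn²⁺]); log Q = -2.709.
E = E° − (0.0592/n) log Q = +0.31 − (0.0592/1)(-2.709) = +0.470 V.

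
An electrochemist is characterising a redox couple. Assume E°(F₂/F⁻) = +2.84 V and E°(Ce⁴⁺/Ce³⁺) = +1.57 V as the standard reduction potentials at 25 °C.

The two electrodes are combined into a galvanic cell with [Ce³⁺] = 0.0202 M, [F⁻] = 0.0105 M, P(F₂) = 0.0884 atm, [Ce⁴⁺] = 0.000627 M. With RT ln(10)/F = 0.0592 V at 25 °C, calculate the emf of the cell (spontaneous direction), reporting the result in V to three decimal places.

F₂/F⁻ is the cathode (higher E°), Ce⁴⁺/Ce³⁺ the anode: E°cell = +2.84 − (+1.57) = +1.27 V, n = 2.
Overall: F₂(g) + 2 Ce³⁺(aq) → 2 F⁻(aq) + 2 Ce⁴⁺(aq)
Q = [F⁻]^2·[Ce⁴⁺]^2 / (P(F₂)·[Ce³⁺]^2); log Q = -5.920.
E = E° − (0.0592/n) log Q = +1.27 − (0.0592/2)(-5.920) = +1.445 V.

+1.445 V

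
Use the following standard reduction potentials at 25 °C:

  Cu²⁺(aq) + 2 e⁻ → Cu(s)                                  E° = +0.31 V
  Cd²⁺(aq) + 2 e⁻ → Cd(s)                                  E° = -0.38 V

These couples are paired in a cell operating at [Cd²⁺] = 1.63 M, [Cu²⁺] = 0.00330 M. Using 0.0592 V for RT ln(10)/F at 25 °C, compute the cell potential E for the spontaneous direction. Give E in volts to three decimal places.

Cu²⁺/Cu is the cathode (higher E°), Cd²⁺/Cd the anode: E°cell = +0.31 − (-0.38) = +0.69 V, n = 2.
Overall: Cu²⁺(aq) + Cd(s) → Cu(s) + Cd²⁺(aq)
Q = [Cd²⁺] / ([Cu²⁺]); log Q = 2.694.
E = E° − (0.0592/n) log Q = +0.69 − (0.0592/2)(2.694) = +0.610 V.

+0.610 V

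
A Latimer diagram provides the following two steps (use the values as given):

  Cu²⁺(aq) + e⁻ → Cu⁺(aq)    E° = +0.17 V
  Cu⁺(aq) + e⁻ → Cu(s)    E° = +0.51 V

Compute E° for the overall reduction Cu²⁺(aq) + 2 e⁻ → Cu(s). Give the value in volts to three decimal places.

Adding the free-energy changes (−nFE°) of the two steps gives −n₃FE°₃ = −n₁FE°₁ − n₂FE°₂.
E°₃ = (1×+0.17 + 1×+0.51) / 2 = (+0.680) / 2 = +0.340 V.

+0.340 V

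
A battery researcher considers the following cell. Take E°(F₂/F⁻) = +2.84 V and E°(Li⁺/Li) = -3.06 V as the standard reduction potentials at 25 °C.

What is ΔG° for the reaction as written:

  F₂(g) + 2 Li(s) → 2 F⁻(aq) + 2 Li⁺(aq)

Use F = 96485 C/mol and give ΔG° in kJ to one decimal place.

As written, F₂/F⁻ is reduced (cathode) and Li⁺/Li is oxidised (anode), so E°cell = (+2.84) − (-3.06) = +5.90 V.
Balancing electrons gives n = 2.
ΔG° = −nFE° = −(2)(96485)(+5.90) = -1,138,523 J = -1138.5 kJ.

-1138.5 kJ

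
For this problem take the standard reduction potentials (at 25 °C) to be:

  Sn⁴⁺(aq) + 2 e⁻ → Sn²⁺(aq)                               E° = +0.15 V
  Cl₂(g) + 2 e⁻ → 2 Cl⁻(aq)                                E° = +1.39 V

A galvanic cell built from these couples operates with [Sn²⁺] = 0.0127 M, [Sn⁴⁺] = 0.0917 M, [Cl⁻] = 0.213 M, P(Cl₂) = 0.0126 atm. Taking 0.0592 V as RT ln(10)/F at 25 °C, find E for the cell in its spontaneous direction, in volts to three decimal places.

+1.198 V

Cl₂/Cl⁻ is the cathode (higher E°), Sn⁴⁺/Sn²⁺ the anode: E°cell = +1.39 − (+0.15) = +1.24 V, n = 2.
Overall: Cl₂(g) + Sn²⁺(aq) → 2 Cl⁻(aq) + Sn⁴⁺(aq)
Q = [Cl⁻]^2·[Sn⁴⁺] / (P(Cl₂)·[Sn²⁺]); log Q = 1.415.
E = E° − (0.0592/n) log Q = +1.24 − (0.0592/2)(1.415) = +1.198 V.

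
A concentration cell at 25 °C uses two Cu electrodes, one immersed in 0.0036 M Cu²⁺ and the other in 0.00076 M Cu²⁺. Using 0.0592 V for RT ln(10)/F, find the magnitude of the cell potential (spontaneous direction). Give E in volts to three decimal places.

+0.020 V

For a concentration cell E°cell = 0. The 0.0036 M side is the cathode (reduction is favoured where [Cu²⁺] is higher).
With n = 2, E = −(0.0592/2) log([Cu²⁺]ₐₙ/[Cu²⁺]꜀ₐₜ) = −(0.0592/2) log(0.00076/0.0036) = −(0.0592/2)(-0.675) = +0.020 V.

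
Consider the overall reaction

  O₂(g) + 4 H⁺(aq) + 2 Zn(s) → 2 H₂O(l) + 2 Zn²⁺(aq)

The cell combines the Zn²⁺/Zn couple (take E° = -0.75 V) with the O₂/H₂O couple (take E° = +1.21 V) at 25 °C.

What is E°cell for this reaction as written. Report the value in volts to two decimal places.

The O₂/H₂O couple has the higher reduction potential, so it is the cathode; Zn²⁺/Zn is oxidised at the anode.
E°cell = E°(cathode) − E°(anode) = (+1.21) − (-0.75) = +1.96 V.
Since E°cell > 0, the reaction is spontaneous under standard conditions.

+1.96 V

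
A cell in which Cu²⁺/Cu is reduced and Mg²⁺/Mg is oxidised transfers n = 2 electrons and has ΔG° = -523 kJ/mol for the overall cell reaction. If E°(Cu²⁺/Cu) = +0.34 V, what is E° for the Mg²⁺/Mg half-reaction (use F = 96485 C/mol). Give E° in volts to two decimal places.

-2.37 V

E°cell = −ΔG°/(nF) = −(-523×10³)/((2)(96485)) = +2.710 V.
Since Cu²⁺/Cu is the cathode and Mg²⁺/Mg the anode, E°cell = E°(Cu²⁺/Cu) − E°(Mg²⁺/Mg).
So E°(Mg²⁺/Mg) = E°(Cu²⁺/Cu) − E°cell = (+0.34) − (+2.710) = -2.37 V.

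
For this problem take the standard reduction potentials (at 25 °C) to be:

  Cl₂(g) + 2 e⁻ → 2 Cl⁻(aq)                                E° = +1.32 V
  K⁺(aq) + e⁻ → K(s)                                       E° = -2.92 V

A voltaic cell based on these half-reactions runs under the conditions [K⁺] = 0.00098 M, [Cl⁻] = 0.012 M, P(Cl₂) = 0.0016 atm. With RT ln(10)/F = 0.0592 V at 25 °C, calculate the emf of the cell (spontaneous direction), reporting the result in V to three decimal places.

Cl₂/Cl⁻ is the cathode (higher E°), K⁺/K the anode: E°cell = +1.32 − (-2.92) = +4.24 V, n = 2.
Overall: Cl₂(g) + 2 K(s) → 2 Cl⁻(aq) + 2 K⁺(aq)
Q = [Cl⁻]^2·[K⁺]^2 / (P(Cl₂)); log Q = -7.063.
E = E° − (0.0592/n) log Q = +4.24 − (0.0592/2)(-7.063) = +4.449 V.

+4.449 V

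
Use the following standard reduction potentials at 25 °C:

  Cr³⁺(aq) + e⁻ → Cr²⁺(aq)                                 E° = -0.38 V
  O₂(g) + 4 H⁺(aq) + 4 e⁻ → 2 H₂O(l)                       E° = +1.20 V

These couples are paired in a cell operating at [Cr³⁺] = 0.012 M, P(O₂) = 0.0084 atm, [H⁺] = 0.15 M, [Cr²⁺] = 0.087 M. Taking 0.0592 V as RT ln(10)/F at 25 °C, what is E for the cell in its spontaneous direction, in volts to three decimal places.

+1.551 V

O₂/H₂O is the cathode (higher E°), Cr³⁺/Cr²⁺ the anode: E°cell = +1.20 − (-0.38) = +1.58 V, n = 4.
Overall: O₂(g) + 4 H⁺(aq) + 4 Cr²⁺(aq) → 2 H₂O(l) + 4 Cr³⁺(aq)
Q = [Cr³⁺]^4 / (P(O₂)·[H⁺]^4·[Cr²⁺]^4); log Q = 1.930.
E = E° − (0.0592/n) log Q = +1.58 − (0.0592/4)(1.930) = +1.551 V.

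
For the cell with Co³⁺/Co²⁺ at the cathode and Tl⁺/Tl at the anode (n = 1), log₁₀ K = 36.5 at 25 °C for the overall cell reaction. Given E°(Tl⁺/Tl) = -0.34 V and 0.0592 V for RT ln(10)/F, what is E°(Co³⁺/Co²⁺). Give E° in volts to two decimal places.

E°cell = (0.0592/n)·log K = (0.0592/1)(36.5) = +2.161 V.
Since Co³⁺/Co²⁺ is the cathode and Tl⁺/Tl the anode, E°cell = E°(Co³⁺/Co²⁺) − E°(Tl⁺/Tl).
So E°(Co³⁺/Co²⁺) = E°cell + E°(Tl⁺/Tl) = +2.161 + (-0.34) = +1.82 V.

+1.82 V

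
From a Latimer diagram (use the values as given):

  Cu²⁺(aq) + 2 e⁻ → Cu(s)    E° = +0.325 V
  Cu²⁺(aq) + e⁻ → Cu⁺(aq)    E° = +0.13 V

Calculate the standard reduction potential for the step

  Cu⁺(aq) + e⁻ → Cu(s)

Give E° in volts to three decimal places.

Sequential free energies add, so n₃E°₃ = n₁E°₁ + n₂E°₂.
With n₃ = 2, and the known step contributing 1×(+0.13) V, the unknown satisfies 1·E° = 2×(+0.325) − 1×(+0.13) = +0.520.
E° = +0.520 / 1 = +0.520 V.

+0.520 V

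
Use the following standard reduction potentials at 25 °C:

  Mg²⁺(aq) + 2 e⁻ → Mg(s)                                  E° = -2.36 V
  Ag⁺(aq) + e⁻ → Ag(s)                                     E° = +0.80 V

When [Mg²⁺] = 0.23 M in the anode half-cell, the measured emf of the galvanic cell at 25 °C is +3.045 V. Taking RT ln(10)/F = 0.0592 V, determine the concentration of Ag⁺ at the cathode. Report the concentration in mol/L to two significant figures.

0.0055 M

Ag⁺/Ag is the cathode, Mg²⁺/Mg the anode: E°cell = +3.16 V, n = 2.
Overall reaction: 2 Ag⁺(aq) + Mg(s) → 2 Ag(s) + Mg²⁺(aq); Q = [Mg²⁺]^1/[Ag⁺]^2.
From E = E° − (0.0592/n) log Q: log Q = (E° − E)·n/0.0592 = (+3.16 − (+3.045))·2/0.0592 = 3.8851.
So 2·log[Ag⁺] = 1·log(0.23) − log Q = -0.6383 − (3.8851) = -4.5234; log[Ag⁺] = -4.5234 / 2 = -2.2617; [Ag⁺] = 10^(-2.2617) ≈ 0.0055 M.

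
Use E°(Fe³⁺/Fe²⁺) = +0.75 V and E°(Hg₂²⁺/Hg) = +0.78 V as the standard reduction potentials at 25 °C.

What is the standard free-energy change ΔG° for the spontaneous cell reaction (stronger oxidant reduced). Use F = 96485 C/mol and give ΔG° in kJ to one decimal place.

Hg₂²⁺/Hg (E° = +0.78 V) is the cathode; Fe³⁺/Fe²⁺ (E° = +0.75 V) is the anode, so E°cell = +0.03 V.
Balancing electrons gives n = 2 (lcm of 2 and 1).
ΔG° = −nFE° = −(2)(96485)(+0.03) = -5,789 J = -5.8 kJ.

-5.8 kJ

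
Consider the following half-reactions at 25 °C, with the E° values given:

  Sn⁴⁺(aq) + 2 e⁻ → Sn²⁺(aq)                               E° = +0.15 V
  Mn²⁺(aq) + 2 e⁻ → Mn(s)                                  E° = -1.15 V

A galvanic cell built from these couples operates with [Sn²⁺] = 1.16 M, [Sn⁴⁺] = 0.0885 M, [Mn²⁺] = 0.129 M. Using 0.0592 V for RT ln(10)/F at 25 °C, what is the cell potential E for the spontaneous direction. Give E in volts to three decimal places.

+1.293 V

Sn⁴⁺/Sn²⁺ is the cathode (higher E°), Mn²⁺/Mn the anode: E°cell = +0.15 − (-1.15) = +1.30 V, n = 2.
Overall: Sn⁴⁺(aq) + Mn(s) → Sn²⁺(aq) + Mn²⁺(aq)
Q = [Sn²⁺]·[Mn²⁺] / ([Sn⁴⁺]); log Q = 0.228.
E = E° − (0.0592/n) log Q = +1.30 − (0.0592/2)(0.228) = +1.293 V.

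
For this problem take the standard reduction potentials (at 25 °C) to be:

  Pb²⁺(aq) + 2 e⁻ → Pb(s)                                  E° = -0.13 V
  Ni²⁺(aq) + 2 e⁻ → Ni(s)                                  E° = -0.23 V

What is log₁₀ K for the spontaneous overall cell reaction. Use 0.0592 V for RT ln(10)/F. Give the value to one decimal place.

Cathode: Pb²⁺/Pb; anode: Ni²⁺/Ni. E°cell = +0.10 V, n = 2.
log K = nE°cell / 0.0592 = (2)(+0.10) / 0.0592 = 3.4.

3.4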